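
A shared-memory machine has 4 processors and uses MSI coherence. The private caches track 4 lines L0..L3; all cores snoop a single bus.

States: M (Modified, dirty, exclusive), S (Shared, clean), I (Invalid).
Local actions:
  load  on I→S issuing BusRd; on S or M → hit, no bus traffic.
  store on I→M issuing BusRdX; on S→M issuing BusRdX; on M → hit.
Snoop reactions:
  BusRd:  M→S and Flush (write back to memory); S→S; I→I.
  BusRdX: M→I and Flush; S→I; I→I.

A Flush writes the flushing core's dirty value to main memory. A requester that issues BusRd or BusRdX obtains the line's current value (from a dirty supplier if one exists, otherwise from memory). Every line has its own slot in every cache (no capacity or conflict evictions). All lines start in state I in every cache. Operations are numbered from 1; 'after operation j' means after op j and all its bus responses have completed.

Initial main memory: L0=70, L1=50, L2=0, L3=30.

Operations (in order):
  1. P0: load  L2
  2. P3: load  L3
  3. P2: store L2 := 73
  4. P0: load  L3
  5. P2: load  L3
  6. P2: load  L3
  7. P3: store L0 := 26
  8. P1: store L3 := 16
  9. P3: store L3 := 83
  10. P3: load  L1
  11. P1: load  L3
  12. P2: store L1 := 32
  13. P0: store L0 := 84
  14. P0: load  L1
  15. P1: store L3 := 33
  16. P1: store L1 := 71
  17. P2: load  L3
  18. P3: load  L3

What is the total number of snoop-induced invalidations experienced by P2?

step 1: P0: load  L2  ⟶  SIII  (L2)  txn=BusRd  M[L2]=0
step 2: P3: load  L3  ⟶  IIIS  (L3)  txn=BusRd  M[L3]=30
step 3: P2: store L2 := 73  ⟶  IIMI  (L2)  txn=BusRdX  M[L2]=0
step 4: P0: load  L3  ⟶  SIIS  (L3)  txn=BusRd  M[L3]=30
step 5: P2: load  L3  ⟶  SISS  (L3)  txn=BusRd  M[L3]=30
step 6: P2: load  L3  ⟶  SISS  (L3)  txn=∅  M[L3]=30
step 7: P3: store L0 := 26  ⟶  IIIM  (L0)  txn=BusRdX  M[L0]=70
step 8: P1: store L3 := 16  ⟶  IMII  (L3)  txn=BusRdX  M[L3]=30
step 9: P3: store L3 := 83  ⟶  IIIM  (L3)  txn=BusRdX+Flush  M[L3]=16
step 10: P3: load  L1  ⟶  IIIS  (L1)  txn=BusRd  M[L1]=50
step 11: P1: load  L3  ⟶  ISIS  (L3)  txn=BusRd+Flush  M[L3]=83
step 12: P2: store L1 := 32  ⟶  IIMI  (L1)  txn=BusRdX  M[L1]=50
step 13: P0: store L0 := 84  ⟶  MIII  (L0)  txn=BusRdX+Flush  M[L0]=26
step 14: P0: load  L1  ⟶  SISI  (L1)  txn=BusRd+Flush  M[L1]=32
step 15: P1: store L3 := 33  ⟶  IMII  (L3)  txn=BusRdX  M[L3]=83
step 16: P1: store L1 := 71  ⟶  IMII  (L1)  txn=BusRdX  M[L1]=32
step 17: P2: load  L3  ⟶  ISSI  (L3)  txn=BusRd+Flush  M[L3]=33
step 18: P3: load  L3  ⟶  ISSS  (L3)  txn=BusRd  M[L3]=33

invalidations = 2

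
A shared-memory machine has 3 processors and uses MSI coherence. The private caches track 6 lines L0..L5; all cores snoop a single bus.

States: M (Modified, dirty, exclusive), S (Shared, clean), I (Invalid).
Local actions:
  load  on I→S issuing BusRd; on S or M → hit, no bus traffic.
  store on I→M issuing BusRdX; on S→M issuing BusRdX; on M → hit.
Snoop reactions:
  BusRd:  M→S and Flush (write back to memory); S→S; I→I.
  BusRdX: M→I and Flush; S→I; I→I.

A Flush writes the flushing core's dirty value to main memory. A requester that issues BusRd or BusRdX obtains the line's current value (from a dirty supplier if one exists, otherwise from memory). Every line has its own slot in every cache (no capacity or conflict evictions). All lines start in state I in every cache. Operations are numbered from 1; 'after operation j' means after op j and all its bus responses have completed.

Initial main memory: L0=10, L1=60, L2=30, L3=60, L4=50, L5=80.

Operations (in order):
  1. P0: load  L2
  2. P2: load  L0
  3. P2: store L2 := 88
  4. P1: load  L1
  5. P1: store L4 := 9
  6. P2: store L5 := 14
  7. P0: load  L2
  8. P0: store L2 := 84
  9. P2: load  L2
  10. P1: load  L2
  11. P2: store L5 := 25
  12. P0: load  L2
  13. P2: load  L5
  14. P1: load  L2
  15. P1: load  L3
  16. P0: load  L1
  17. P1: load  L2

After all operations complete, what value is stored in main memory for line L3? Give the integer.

memory[L3] = 60

step 1: P0: load  L2  ⟶  SII  (L2)  txn=BusRd  M[L2]=30
step 2: P2: load  L0  ⟶  IIS  (L0)  txn=BusRd  M[L0]=10
step 3: P2: store L2 := 88  ⟶  IIM  (L2)  txn=BusRdX  M[L2]=30
step 4: P1: load  L1  ⟶  ISI  (L1)  txn=BusRd  M[L1]=60
step 5: P1: store L4 := 9  ⟶  IMI  (L4)  txn=BusRdX  M[L4]=50
step 6: P2: store L5 := 14  ⟶  IIM  (L5)  txn=BusRdX  M[L5]=80
step 7: P0: load  L2  ⟶  SIS  (L2)  txn=BusRd+Flush  M[L2]=88
step 8: P0: store L2 := 84  ⟶  MII  (L2)  txn=BusRdX  M[L2]=88
step 9: P2: load  L2  ⟶  SIS  (L2)  txn=BusRd+Flush  M[L2]=84
step 10: P1: load  L2  ⟶  SSS  (L2)  txn=BusRd  M[L2]=84
step 11: P2: store L5 := 25  ⟶  IIM  (L5)  txn=∅  M[L5]=80
step 12: P0: load  L2  ⟶  SSS  (L2)  txn=∅  M[L2]=84
step 13: P2: load  L5  ⟶  IIM  (L5)  txn=∅  M[L5]=80
step 14: P1: load  L2  ⟶  SSS  (L2)  txn=∅  M[L2]=84
step 15: P1: load  L3  ⟶  ISI  (L3)  txn=BusRd  M[L3]=60
step 16: P0: load  L1  ⟶  SSI  (L1)  txn=BusRd  M[L1]=60
step 17: P1: load  L2  ⟶  SSS  (L2)  txn=∅  M[L2]=84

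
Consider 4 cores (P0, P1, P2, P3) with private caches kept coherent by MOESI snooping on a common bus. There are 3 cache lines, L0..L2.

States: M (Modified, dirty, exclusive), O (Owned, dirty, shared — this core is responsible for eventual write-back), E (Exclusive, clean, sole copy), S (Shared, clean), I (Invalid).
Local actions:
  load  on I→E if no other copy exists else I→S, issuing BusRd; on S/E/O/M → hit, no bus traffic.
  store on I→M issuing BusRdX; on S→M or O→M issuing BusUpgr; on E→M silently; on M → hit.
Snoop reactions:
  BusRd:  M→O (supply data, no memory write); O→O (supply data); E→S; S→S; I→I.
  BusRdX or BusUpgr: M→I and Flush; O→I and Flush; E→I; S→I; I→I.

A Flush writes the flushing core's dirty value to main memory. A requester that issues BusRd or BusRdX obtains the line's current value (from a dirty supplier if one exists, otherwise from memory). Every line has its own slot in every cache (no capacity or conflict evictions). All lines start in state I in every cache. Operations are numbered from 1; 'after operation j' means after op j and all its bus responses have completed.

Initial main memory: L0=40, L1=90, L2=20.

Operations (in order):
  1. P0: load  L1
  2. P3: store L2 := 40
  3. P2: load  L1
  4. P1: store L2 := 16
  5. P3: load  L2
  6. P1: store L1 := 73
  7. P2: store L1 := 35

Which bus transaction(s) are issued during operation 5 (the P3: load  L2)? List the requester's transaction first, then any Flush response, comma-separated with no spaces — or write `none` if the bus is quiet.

bus = BusRd

step 1: P0: load  L1  ⟶  EIII  (L1)  txn=BusRd  M[L1]=90
step 2: P3: store L2 := 40  ⟶  IIIM  (L2)  txn=BusRdX  M[L2]=20
step 3: P2: load  L1  ⟶  SISI  (L1)  txn=BusRd  M[L1]=90
step 4: P1: store L2 := 16  ⟶  IMII  (L2)  txn=BusRdX+Flush  M[L2]=40
step 5: P3: load  L2  ⟶  IOIS  (L2)  txn=BusRd  M[L2]=40
step 6: P1: store L1 := 73  ⟶  IMII  (L1)  txn=BusRdX  M[L1]=90
step 7: P2: store L1 := 35  ⟶  IIMI  (L1)  txn=BusRdX+Flush  M[L1]=73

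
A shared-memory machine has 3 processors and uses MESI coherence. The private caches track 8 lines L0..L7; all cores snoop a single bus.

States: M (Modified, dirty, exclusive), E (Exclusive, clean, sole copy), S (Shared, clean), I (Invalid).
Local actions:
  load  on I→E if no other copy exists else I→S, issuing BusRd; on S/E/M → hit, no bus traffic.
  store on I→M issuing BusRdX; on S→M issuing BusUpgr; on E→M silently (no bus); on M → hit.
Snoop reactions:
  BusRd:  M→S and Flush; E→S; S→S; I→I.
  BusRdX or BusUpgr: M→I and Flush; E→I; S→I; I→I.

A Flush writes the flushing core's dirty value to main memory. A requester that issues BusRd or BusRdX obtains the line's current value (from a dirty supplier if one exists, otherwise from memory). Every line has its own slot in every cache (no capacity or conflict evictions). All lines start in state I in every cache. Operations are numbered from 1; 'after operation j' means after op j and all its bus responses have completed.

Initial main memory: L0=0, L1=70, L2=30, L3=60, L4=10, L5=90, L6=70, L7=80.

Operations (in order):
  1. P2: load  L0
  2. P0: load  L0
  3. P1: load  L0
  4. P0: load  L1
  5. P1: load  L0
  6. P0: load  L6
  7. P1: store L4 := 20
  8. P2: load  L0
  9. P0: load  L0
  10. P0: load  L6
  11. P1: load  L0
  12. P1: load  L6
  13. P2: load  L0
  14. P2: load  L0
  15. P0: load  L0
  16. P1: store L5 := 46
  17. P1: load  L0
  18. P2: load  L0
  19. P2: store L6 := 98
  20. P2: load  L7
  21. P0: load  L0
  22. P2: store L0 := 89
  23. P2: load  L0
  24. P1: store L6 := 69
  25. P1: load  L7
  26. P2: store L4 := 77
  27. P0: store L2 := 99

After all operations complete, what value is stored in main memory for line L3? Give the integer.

[1] P2: load  L0 | P0:I, P1:I, P2:E(0) | bus: BusRd
[2] P0: load  L0 | P0:S(0), P1:I, P2:S(0) | bus: BusRd
[3] P1: load  L0 | P0:S(0), P1:S(0), P2:S(0) | bus: BusRd
[4] P0: load  L1 | P0:E(70), P1:I, P2:I | bus: BusRd
[5] P1: load  L0 | P0:S(0), P1:S(0), P2:S(0) | bus: none
[6] P0: load  L6 | P0:E(70), P1:I, P2:I | bus: BusRd
[7] P1: store L4 := 20 | P0:I, P1:M(20), P2:I | bus: BusRdX
[8] P2: load  L0 | P0:S(0), P1:S(0), P2:S(0) | bus: none
[9] P0: load  L0 | P0:S(0), P1:S(0), P2:S(0) | bus: none
[10] P0: load  L6 | P0:E(70), P1:I, P2:I | bus: none
[11] P1: load  L0 | P0:S(0), P1:S(0), P2:S(0) | bus: none
[12] P1: load  L6 | P0:S(70), P1:S(70), P2:I | bus: BusRd
[13] P2: load  L0 | P0:S(0), P1:S(0), P2:S(0) | bus: none
[14] P2: load  L0 | P0:S(0), P1:S(0), P2:S(0) | bus: none
[15] P0: load  L0 | P0:S(0), P1:S(0), P2:S(0) | bus: none
[16] P1: store L5 := 46 | P0:I, P1:M(46), P2:I | bus: BusRdX
[17] P1: load  L0 | P0:S(0), P1:S(0), P2:S(0) | bus: none
[18] P2: load  L0 | P0:S(0), P1:S(0), P2:S(0) | bus: none
[19] P2: store L6 := 98 | P0:I, P1:I, P2:M(98) | bus: BusRdX
[20] P2: load  L7 | P0:I, P1:I, P2:E(80) | bus: BusRd
[21] P0: load  L0 | P0:S(0), P1:S(0), P2:S(0) | bus: none
[22] P2: store L0 := 89 | P0:I, P1:I, P2:M(89) | bus: BusUpgr
[23] P2: load  L0 | P0:I, P1:I, P2:M(89) | bus: none
[24] P1: store L6 := 69 | P0:I, P1:M(69), P2:I | bus: BusRdX,Flush
[25] P1: load  L7 | P0:I, P1:S(80), P2:S(80) | bus: BusRd
[26] P2: store L4 := 77 | P0:I, P1:I, P2:M(77) | bus: BusRdX,Flush
[27] P0: store L2 := 99 | P0:M(99), P1:I, P2:I | bus: BusRdX

memory[L3] = 60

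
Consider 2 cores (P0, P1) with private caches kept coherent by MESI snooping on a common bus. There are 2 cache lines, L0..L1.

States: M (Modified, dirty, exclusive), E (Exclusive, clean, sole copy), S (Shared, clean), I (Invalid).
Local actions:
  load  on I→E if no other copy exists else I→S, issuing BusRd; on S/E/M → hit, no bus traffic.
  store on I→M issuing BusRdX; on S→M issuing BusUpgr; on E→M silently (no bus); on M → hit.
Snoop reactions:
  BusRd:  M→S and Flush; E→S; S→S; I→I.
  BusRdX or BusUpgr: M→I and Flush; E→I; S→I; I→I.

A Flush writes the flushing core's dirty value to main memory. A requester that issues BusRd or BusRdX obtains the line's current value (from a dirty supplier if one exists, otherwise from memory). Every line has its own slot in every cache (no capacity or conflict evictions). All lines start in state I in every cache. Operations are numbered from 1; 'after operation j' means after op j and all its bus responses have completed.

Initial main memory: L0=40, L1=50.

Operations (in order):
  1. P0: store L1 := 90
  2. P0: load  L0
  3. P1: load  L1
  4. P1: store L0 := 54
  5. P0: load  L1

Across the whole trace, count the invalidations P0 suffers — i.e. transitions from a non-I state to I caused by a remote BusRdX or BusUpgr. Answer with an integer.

invalidations = 1

  op1 P0: store L1 := 90 → M/I on L1; bus BusRdX; mem=50
  op2 P0: load  L0 → E/I on L0; bus BusRd; mem=40
  op3 P1: load  L1 → S/S on L1; bus BusRd Flush; mem=90
  op4 P1: store L0 := 54 → I/M on L0; bus BusRdX; mem=40
  op5 P0: load  L1 → S/S on L1; bus (none); mem=90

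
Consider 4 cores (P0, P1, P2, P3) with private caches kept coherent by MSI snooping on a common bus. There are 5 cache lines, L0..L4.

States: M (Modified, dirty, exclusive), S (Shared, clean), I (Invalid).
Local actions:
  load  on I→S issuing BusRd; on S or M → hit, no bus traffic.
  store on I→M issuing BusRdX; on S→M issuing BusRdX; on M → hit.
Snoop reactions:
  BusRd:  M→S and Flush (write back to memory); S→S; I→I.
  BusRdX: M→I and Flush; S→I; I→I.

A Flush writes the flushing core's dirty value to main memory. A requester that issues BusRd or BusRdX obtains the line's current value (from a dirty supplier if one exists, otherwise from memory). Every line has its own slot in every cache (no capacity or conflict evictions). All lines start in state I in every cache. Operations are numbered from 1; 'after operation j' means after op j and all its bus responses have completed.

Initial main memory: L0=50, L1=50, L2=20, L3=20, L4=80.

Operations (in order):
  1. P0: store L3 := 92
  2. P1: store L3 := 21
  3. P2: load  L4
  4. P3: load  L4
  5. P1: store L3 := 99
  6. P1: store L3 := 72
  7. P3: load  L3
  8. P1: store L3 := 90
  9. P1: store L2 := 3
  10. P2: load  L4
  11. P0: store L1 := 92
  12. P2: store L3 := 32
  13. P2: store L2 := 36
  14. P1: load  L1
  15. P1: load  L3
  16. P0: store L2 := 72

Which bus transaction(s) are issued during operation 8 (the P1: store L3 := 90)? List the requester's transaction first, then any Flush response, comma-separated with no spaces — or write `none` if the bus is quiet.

[1] P0: store L3 := 92 | P0:M(92), P1:I, P2:I, P3:I | bus: BusRdX
[2] P1: store L3 := 21 | P0:I, P1:M(21), P2:I, P3:I | bus: BusRdX,Flush
[3] P2: load  L4 | P0:I, P1:I, P2:S(80), P3:I | bus: BusRd
[4] P3: load  L4 | P0:I, P1:I, P2:S(80), P3:S(80) | bus: BusRd
[5] P1: store L3 := 99 | P0:I, P1:M(99), P2:I, P3:I | bus: none
[6] P1: store L3 := 72 | P0:I, P1:M(72), P2:I, P3:I | bus: none
[7] P3: load  L3 | P0:I, P1:S(72), P2:I, P3:S(72) | bus: BusRd,Flush
[8] P1: store L3 := 90 | P0:I, P1:M(90), P2:I, P3:I | bus: BusRdX
[9] P1: store L2 := 3 | P0:I, P1:M(3), P2:I, P3:I | bus: BusRdX
[10] P2: load  L4 | P0:I, P1:I, P2:S(80), P3:S(80) | bus: none
[11] P0: store L1 := 92 | P0:M(92), P1:I, P2:I, P3:I | bus: BusRdX
[12] P2: store L3 := 32 | P0:I, P1:I, P2:M(32), P3:I | bus: BusRdX,Flush
[13] P2: store L2 := 36 | P0:I, P1:I, P2:M(36), P3:I | bus: BusRdX,Flush
[14] P1: load  L1 | P0:S(92), P1:S(92), P2:I, P3:I | bus: BusRd,Flush
[15] P1: load  L3 | P0:I, P1:S(32), P2:S(32), P3:I | bus: BusRd,Flush
[16] P0: store L2 := 72 | P0:M(72), P1:I, P2:I, P3:I | bus: BusRdX,Flush

bus = BusRdX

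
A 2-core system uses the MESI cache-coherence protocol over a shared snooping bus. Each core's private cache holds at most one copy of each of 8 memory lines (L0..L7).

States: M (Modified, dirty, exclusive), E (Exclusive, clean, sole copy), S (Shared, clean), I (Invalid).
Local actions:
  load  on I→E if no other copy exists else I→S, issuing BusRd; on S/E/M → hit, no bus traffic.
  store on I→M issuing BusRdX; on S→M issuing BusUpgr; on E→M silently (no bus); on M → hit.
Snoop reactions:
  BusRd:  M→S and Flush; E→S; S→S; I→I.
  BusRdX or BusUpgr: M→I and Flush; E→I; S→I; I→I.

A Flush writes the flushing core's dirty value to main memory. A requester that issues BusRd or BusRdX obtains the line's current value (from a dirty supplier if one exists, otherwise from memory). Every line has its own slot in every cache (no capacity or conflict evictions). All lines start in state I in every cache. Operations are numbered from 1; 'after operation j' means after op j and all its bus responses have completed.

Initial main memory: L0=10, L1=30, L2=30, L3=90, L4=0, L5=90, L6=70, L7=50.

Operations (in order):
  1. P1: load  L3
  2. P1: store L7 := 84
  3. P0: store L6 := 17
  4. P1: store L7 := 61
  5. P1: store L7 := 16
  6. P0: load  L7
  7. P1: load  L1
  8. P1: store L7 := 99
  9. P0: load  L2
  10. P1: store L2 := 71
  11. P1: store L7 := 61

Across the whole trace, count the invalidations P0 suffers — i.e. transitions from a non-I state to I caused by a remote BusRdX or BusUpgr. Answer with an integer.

invalidations = 2

1. P1: load  L3  bus=[BusRd]  L3: P0=I P1=E  mem[L3]=90
2. P1: store L7 := 84  bus=[BusRdX]  L7: P0=I P1=M  mem[L7]=50
3. P0: store L6 := 17  bus=[BusRdX]  L6: P0=M P1=I  mem[L6]=70
4. P1: store L7 := 61  bus=[-]  L7: P0=I P1=M  mem[L7]=50
5. P1: store L7 := 16  bus=[-]  L7: P0=I P1=M  mem[L7]=50
6. P0: load  L7  bus=[BusRd,Flush]  L7: P0=S P1=S  mem[L7]=16
7. P1: load  L1  bus=[BusRd]  L1: P0=I P1=E  mem[L1]=30
8. P1: store L7 := 99  bus=[BusUpgr]  L7: P0=I P1=M  mem[L7]=16
9. P0: load  L2  bus=[BusRd]  L2: P0=E P1=I  mem[L2]=30
10. P1: store L2 := 71  bus=[BusRdX]  L2: P0=I P1=M  mem[L2]=30
11. P1: store L7 := 61  bus=[-]  L7: P0=I P1=M  mem[L7]=16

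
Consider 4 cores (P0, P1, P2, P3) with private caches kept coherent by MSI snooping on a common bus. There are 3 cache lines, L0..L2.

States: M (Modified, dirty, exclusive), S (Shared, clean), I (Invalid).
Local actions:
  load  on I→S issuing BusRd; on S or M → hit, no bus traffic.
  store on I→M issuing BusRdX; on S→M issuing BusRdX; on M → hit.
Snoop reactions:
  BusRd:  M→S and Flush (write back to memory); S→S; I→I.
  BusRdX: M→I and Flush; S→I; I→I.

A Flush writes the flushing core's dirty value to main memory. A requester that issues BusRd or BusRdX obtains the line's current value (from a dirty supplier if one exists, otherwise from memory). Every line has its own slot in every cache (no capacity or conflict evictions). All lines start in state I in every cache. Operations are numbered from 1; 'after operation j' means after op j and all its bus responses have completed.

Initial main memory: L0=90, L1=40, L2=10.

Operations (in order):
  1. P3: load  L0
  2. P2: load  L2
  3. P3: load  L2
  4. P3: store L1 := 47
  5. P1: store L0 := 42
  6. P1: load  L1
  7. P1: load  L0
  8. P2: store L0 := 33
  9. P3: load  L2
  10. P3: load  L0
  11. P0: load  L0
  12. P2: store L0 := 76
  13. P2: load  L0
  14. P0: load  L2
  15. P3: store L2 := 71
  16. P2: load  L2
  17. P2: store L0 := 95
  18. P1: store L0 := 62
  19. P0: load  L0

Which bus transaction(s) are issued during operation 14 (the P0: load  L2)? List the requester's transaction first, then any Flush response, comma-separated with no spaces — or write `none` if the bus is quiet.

bus = BusRd

1. P3: load  L0  bus=[BusRd]  L0: P0=I P1=I P2=I P3=S  mem[L0]=90
2. P2: load  L2  bus=[BusRd]  L2: P0=I P1=I P2=S P3=I  mem[L2]=10
3. P3: load  L2  bus=[BusRd]  L2: P0=I P1=I P2=S P3=S  mem[L2]=10
4. P3: store L1 := 47  bus=[BusRdX]  L1: P0=I P1=I P2=I P3=M  mem[L1]=40
5. P1: store L0 := 42  bus=[BusRdX]  L0: P0=I P1=M P2=I P3=I  mem[L0]=90
6. P1: load  L1  bus=[BusRd,Flush]  L1: P0=I P1=S P2=I P3=S  mem[L1]=47
7. P1: load  L0  bus=[-]  L0: P0=I P1=M P2=I P3=I  mem[L0]=90
8. P2: store L0 := 33  bus=[BusRdX,Flush]  L0: P0=I P1=I P2=M P3=I  mem[L0]=42
9. P3: load  L2  bus=[-]  L2: P0=I P1=I P2=S P3=S  mem[L2]=10
10. P3: load  L0  bus=[BusRd,Flush]  L0: P0=I P1=I P2=S P3=S  mem[L0]=33
11. P0: load  L0  bus=[BusRd]  L0: P0=S P1=I P2=S P3=S  mem[L0]=33
12. P2: store L0 := 76  bus=[BusRdX]  L0: P0=I P1=I P2=M P3=I  mem[L0]=33
13. P2: load  L0  bus=[-]  L0: P0=I P1=I P2=M P3=I  mem[L0]=33
14. P0: load  L2  bus=[BusRd]  L2: P0=S P1=I P2=S P3=S  mem[L2]=10
15. P3: store L2 := 71  bus=[BusRdX]  L2: P0=I P1=I P2=I P3=M  mem[L2]=10
16. P2: load  L2  bus=[BusRd,Flush]  L2: P0=I P1=I P2=S P3=S  mem[L2]=71
17. P2: store L0 := 95  bus=[-]  L0: P0=I P1=I P2=M P3=I  mem[L0]=33
18. P1: store L0 := 62  bus=[BusRdX,Flush]  L0: P0=I P1=M P2=I P3=I  mem[L0]=95
19. P0: load  L0  bus=[BusRd,Flush]  L0: P0=S P1=S P2=I P3=I  mem[L0]=62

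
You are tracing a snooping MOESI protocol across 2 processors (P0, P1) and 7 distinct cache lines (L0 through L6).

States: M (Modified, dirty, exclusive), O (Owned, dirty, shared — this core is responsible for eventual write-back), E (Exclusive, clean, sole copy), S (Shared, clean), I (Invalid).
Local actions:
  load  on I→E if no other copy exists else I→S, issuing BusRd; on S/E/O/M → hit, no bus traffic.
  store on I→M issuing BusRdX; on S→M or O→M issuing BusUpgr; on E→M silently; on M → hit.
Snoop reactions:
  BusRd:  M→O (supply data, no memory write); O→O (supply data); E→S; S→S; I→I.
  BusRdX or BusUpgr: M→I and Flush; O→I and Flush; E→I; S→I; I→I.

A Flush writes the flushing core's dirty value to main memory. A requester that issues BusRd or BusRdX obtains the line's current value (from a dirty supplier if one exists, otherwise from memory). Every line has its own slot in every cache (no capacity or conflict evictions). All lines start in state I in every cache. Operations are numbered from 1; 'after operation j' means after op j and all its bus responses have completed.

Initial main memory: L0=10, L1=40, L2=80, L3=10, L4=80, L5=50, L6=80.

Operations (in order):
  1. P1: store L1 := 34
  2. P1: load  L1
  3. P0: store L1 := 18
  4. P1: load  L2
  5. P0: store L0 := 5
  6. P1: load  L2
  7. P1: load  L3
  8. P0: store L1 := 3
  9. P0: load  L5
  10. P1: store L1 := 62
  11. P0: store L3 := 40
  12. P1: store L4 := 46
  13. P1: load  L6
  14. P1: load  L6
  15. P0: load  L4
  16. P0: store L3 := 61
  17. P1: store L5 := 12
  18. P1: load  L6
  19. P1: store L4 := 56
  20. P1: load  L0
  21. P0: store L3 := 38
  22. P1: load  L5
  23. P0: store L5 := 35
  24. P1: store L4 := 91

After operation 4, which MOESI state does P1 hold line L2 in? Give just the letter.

  op1 P1: store L1 := 34 → I/M on L1; bus BusRdX; mem=40
  op2 P1: load  L1 → I/M on L1; bus (none); mem=40
  op3 P0: store L1 := 18 → M/I on L1; bus BusRdX Flush; mem=34
  op4 P1: load  L2 → I/E on L2; bus BusRd; mem=80
  op5 P0: store L0 := 5 → M/I on L0; bus BusRdX; mem=10
  op6 P1: load  L2 → I/E on L2; bus (none); mem=80
  op7 P1: load  L3 → I/E on L3; bus BusRd; mem=10
  op8 P0: store L1 := 3 → M/I on L1; bus (none); mem=34
  op9 P0: load  L5 → E/I on L5; bus BusRd; mem=50
  op10 P1: store L1 := 62 → I/M on L1; bus BusRdX Flush; mem=3
  op11 P0: store L3 := 40 → M/I on L3; bus BusRdX; mem=10
  op12 P1: store L4 := 46 → I/M on L4; bus BusRdX; mem=80
  op13 P1: load  L6 → I/E on L6; bus BusRd; mem=80
  op14 P1: load  L6 → I/E on L6; bus (none); mem=80
  op15 P0: load  L4 → S/O on L4; bus BusRd; mem=80
  op16 P0: store L3 := 61 → M/I on L3; bus (none); mem=10
  op17 P1: store L5 := 12 → I/M on L5; bus BusRdX; mem=50
  op18 P1: load  L6 → I/E on L6; bus (none); mem=80
  op19 P1: store L4 := 56 → I/M on L4; bus BusUpgr; mem=80
  op20 P1: load  L0 → O/S on L0; bus BusRd; mem=10
  op21 P0: store L3 := 38 → M/I on L3; bus (none); mem=10
  op22 P1: load  L5 → I/M on L5; bus (none); mem=50
  op23 P0: store L5 := 35 → M/I on L5; bus BusRdX Flush; mem=12
  op24 P1: store L4 := 91 → I/M on L4; bus (none); mem=80

state = E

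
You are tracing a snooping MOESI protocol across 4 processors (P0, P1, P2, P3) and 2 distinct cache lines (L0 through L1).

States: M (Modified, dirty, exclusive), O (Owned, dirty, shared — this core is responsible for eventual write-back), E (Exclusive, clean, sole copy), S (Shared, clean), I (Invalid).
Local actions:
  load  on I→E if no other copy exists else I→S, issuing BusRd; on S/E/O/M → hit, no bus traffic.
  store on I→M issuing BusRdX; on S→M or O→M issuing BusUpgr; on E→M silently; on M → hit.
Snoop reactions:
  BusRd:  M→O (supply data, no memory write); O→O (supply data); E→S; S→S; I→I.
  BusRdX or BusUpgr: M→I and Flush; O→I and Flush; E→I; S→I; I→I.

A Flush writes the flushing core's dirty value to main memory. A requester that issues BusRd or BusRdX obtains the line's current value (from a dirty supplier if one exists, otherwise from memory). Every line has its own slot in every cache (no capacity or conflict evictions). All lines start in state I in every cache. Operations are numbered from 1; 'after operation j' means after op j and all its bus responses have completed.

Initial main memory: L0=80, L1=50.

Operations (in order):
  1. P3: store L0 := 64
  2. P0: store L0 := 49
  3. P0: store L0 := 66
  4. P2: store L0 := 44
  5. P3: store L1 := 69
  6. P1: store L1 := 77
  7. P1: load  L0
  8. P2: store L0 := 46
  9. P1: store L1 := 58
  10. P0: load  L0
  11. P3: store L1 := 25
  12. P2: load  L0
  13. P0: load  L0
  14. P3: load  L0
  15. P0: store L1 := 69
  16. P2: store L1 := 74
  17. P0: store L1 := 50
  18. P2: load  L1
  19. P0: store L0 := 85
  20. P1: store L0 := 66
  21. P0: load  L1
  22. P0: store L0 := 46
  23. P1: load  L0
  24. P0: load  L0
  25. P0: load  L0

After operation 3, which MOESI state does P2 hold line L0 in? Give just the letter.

[1] P3: store L0 := 64 | P0:I, P1:I, P2:I, P3:M(64) | bus: BusRdX
[2] P0: store L0 := 49 | P0:M(49), P1:I, P2:I, P3:I | bus: BusRdX,Flush
[3] P0: store L0 := 66 | P0:M(66), P1:I, P2:I, P3:I | bus: none
[4] P2: store L0 := 44 | P0:I, P1:I, P2:M(44), P3:I | bus: BusRdX,Flush
[5] P3: store L1 := 69 | P0:I, P1:I, P2:I, P3:M(69) | bus: BusRdX
[6] P1: store L1 := 77 | P0:I, P1:M(77), P2:I, P3:I | bus: BusRdX,Flush
[7] P1: load  L0 | P0:I, P1:S(44), P2:O(44), P3:I | bus: BusRd
[8] P2: store L0 := 46 | P0:I, P1:I, P2:M(46), P3:I | bus: BusUpgr
[9] P1: store L1 := 58 | P0:I, P1:M(58), P2:I, P3:I | bus: none
[10] P0: load  L0 | P0:S(46), P1:I, P2:O(46), P3:I | bus: BusRd
[11] P3: store L1 := 25 | P0:I, P1:I, P2:I, P3:M(25) | bus: BusRdX,Flush
[12] P2: load  L0 | P0:S(46), P1:I, P2:O(46), P3:I | bus: none
[13] P0: load  L0 | P0:S(46), P1:I, P2:O(46), P3:I | bus: none
[14] P3: load  L0 | P0:S(46), P1:I, P2:O(46), P3:S(46) | bus: BusRd
[15] P0: store L1 := 69 | P0:M(69), P1:I, P2:I, P3:I | bus: BusRdX,Flush
[16] P2: store L1 := 74 | P0:I, P1:I, P2:M(74), P3:I | bus: BusRdX,Flush
[17] P0: store L1 := 50 | P0:M(50), P1:I, P2:I, P3:I | bus: BusRdX,Flush
[18] P2: load  L1 | P0:O(50), P1:I, P2:S(50), P3:I | bus: BusRd
[19] P0: store L0 := 85 | P0:M(85), P1:I, P2:I, P3:I | bus: BusUpgr,Flush
[20] P1: store L0 := 66 | P0:I, P1:M(66), P2:I, P3:I | bus: BusRdX,Flush
[21] P0: load  L1 | P0:O(50), P1:I, P2:S(50), P3:I | bus: none
[22] P0: store L0 := 46 | P0:M(46), P1:I, P2:I, P3:I | bus: BusRdX,Flush
[23] P1: load  L0 | P0:O(46), P1:S(46), P2:I, P3:I | bus: BusRd
[24] P0: load  L0 | P0:O(46), P1:S(46), P2:I, P3:I | bus: none
[25] P0: load  L0 | P0:O(46), P1:S(46), P2:I, P3:I | bus: none

state = I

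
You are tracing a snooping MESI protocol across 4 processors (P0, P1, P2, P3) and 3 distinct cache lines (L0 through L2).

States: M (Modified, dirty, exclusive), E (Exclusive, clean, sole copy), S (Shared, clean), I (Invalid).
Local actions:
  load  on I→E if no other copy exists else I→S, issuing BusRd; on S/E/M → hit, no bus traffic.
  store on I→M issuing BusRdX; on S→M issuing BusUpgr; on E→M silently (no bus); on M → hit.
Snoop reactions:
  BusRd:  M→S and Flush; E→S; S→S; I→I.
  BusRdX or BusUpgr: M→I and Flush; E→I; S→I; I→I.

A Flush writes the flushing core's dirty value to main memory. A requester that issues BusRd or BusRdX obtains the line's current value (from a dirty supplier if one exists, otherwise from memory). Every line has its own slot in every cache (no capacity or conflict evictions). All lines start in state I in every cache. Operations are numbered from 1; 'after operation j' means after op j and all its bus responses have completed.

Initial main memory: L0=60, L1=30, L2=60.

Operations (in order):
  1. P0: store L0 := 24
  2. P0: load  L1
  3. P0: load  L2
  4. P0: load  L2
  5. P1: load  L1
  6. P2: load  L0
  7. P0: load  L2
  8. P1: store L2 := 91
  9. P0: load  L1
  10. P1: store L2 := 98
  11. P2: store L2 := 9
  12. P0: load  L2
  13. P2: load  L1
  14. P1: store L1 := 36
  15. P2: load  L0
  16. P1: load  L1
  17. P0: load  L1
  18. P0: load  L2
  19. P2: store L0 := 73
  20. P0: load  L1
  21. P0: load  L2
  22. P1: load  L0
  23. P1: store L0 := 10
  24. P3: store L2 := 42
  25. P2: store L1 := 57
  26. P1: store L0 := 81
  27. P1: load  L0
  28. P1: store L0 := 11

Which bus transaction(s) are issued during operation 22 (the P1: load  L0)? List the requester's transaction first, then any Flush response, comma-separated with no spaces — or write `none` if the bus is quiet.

bus = BusRd,Flush

1. P0: store L0 := 24  bus=[BusRdX]  L0: P0=M P1=I P2=I P3=I  mem[L0]=60
2. P0: load  L1  bus=[BusRd]  L1: P0=E P1=I P2=I P3=I  mem[L1]=30
3. P0: load  L2  bus=[BusRd]  L2: P0=E P1=I P2=I P3=I  mem[L2]=60
4. P0: load  L2  bus=[-]  L2: P0=E P1=I P2=I P3=I  mem[L2]=60
5. P1: load  L1  bus=[BusRd]  L1: P0=S P1=S P2=I P3=I  mem[L1]=30
6. P2: load  L0  bus=[BusRd,Flush]  L0: P0=S P1=I P2=S P3=I  mem[L0]=24
7. P0: load  L2  bus=[-]  L2: P0=E P1=I P2=I P3=I  mem[L2]=60
8. P1: store L2 := 91  bus=[BusRdX]  L2: P0=I P1=M P2=I P3=I  mem[L2]=60
9. P0: load  L1  bus=[-]  L1: P0=S P1=S P2=I P3=I  mem[L1]=30
10. P1: store L2 := 98  bus=[-]  L2: P0=I P1=M P2=I P3=I  mem[L2]=60
11. P2: store L2 := 9  bus=[BusRdX,Flush]  L2: P0=I P1=I P2=M P3=I  mem[L2]=98
12. P0: load  L2  bus=[BusRd,Flush]  L2: P0=S P1=I P2=S P3=I  mem[L2]=9
13. P2: load  L1  bus=[BusRd]  L1: P0=S P1=S P2=S P3=I  mem[L1]=30
14. P1: store L1 := 36  bus=[BusUpgr]  L1: P0=I P1=M P2=I P3=I  mem[L1]=30
15. P2: load  L0  bus=[-]  L0: P0=S P1=I P2=S P3=I  mem[L0]=24
16. P1: load  L1  bus=[-]  L1: P0=I P1=M P2=I P3=I  mem[L1]=30
17. P0: load  L1  bus=[BusRd,Flush]  L1: P0=S P1=S P2=I P3=I  mem[L1]=36
18. P0: load  L2  bus=[-]  L2: P0=S P1=I P2=S P3=I  mem[L2]=9
19. P2: store L0 := 73  bus=[BusUpgr]  L0: P0=I P1=I P2=M P3=I  mem[L0]=24
20. P0: load  L1  bus=[-]  L1: P0=S P1=S P2=I P3=I  mem[L1]=36
21. P0: load  L2  bus=[-]  L2: P0=S P1=I P2=S P3=I  mem[L2]=9
22. P1: load  L0  bus=[BusRd,Flush]  L0: P0=I P1=S P2=S P3=I  mem[L0]=73
23. P1: store L0 := 10  bus=[BusUpgr]  L0: P0=I P1=M P2=I P3=I  mem[L0]=73
24. P3: store L2 := 42  bus=[BusRdX]  L2: P0=I P1=I P2=I P3=M  mem[L2]=9
25. P2: store L1 := 57  bus=[BusRdX]  L1: P0=I P1=I P2=M P3=I  mem[L1]=36
26. P1: store L0 := 81  bus=[-]  L0: P0=I P1=M P2=I P3=I  mem[L0]=73
27. P1: load  L0  bus=[-]  L0: P0=I P1=M P2=I P3=I  mem[L0]=73
28. P1: store L0 := 11  bus=[-]  L0: P0=I P1=M P2=I P3=I  mem[L0]=73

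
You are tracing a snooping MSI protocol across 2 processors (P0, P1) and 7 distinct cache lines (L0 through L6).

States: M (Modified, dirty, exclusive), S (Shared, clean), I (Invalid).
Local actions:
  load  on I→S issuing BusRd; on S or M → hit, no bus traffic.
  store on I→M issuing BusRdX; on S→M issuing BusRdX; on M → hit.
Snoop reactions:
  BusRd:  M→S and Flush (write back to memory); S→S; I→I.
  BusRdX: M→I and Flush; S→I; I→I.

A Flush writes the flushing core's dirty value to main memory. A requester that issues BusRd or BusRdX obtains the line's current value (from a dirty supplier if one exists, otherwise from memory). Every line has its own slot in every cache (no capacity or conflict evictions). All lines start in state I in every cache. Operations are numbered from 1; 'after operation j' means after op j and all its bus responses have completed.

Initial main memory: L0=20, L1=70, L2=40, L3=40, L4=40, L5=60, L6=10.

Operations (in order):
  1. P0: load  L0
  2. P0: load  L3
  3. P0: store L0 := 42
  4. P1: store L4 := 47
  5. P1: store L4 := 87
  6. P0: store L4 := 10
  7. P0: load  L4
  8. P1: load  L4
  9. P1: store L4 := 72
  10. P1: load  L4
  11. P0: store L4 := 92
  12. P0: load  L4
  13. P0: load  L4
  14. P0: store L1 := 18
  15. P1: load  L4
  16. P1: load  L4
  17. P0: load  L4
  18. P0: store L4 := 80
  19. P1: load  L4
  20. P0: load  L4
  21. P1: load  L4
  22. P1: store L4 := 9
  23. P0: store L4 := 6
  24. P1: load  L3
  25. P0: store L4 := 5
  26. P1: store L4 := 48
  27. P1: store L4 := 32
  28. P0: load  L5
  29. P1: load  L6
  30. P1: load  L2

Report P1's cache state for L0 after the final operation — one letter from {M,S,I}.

1. P0: load  L0  bus=[BusRd]  L0: P0=S P1=I  mem[L0]=20
2. P0: load  L3  bus=[BusRd]  L3: P0=S P1=I  mem[L3]=40
3. P0: store L0 := 42  bus=[BusRdX]  L0: P0=M P1=I  mem[L0]=20
4. P1: store L4 := 47  bus=[BusRdX]  L4: P0=I P1=M  mem[L4]=40
5. P1: store L4 := 87  bus=[-]  L4: P0=I P1=M  mem[L4]=40
6. P0: store L4 := 10  bus=[BusRdX,Flush]  L4: P0=M P1=I  mem[L4]=87
7. P0: load  L4  bus=[-]  L4: P0=M P1=I  mem[L4]=87
8. P1: load  L4  bus=[BusRd,Flush]  L4: P0=S P1=S  mem[L4]=10
9. P1: store L4 := 72  bus=[BusRdX]  L4: P0=I P1=M  mem[L4]=10
10. P1: load  L4  bus=[-]  L4: P0=I P1=M  mem[L4]=10
11. P0: store L4 := 92  bus=[BusRdX,Flush]  L4: P0=M P1=I  mem[L4]=72
12. P0: load  L4  bus=[-]  L4: P0=M P1=I  mem[L4]=72
13. P0: load  L4  bus=[-]  L4: P0=M P1=I  mem[L4]=72
14. P0: store L1 := 18  bus=[BusRdX]  L1: P0=M P1=I  mem[L1]=70
15. P1: load  L4  bus=[BusRd,Flush]  L4: P0=S P1=S  mem[L4]=92
16. P1: load  L4  bus=[-]  L4: P0=S P1=S  mem[L4]=92
17. P0: load  L4  bus=[-]  L4: P0=S P1=S  mem[L4]=92
18. P0: store L4 := 80  bus=[BusRdX]  L4: P0=M P1=I  mem[L4]=92
19. P1: load  L4  bus=[BusRd,Flush]  L4: P0=S P1=S  mem[L4]=80
20. P0: load  L4  bus=[-]  L4: P0=S P1=S  mem[L4]=80
21. P1: load  L4  bus=[-]  L4: P0=S P1=S  mem[L4]=80
22. P1: store L4 := 9  bus=[BusRdX]  L4: P0=I P1=M  mem[L4]=80
23. P0: store L4 := 6  bus=[BusRdX,Flush]  L4: P0=M P1=I  mem[L4]=9
24. P1: load  L3  bus=[BusRd]  L3: P0=S P1=S  mem[L3]=40
25. P0: store L4 := 5  bus=[-]  L4: P0=M P1=I  mem[L4]=9
26. P1: store L4 := 48  bus=[BusRdX,Flush]  L4: P0=I P1=M  mem[L4]=5
27. P1: store L4 := 32  bus=[-]  L4: P0=I P1=M  mem[L4]=5
28. P0: load  L5  bus=[BusRd]  L5: P0=S P1=I  mem[L5]=60
29. P1: load  L6  bus=[BusRd]  L6: P0=I P1=S  mem[L6]=10
30. P1: load  L2  bus=[BusRd]  L2: P0=I P1=S  mem[L2]=40

state = I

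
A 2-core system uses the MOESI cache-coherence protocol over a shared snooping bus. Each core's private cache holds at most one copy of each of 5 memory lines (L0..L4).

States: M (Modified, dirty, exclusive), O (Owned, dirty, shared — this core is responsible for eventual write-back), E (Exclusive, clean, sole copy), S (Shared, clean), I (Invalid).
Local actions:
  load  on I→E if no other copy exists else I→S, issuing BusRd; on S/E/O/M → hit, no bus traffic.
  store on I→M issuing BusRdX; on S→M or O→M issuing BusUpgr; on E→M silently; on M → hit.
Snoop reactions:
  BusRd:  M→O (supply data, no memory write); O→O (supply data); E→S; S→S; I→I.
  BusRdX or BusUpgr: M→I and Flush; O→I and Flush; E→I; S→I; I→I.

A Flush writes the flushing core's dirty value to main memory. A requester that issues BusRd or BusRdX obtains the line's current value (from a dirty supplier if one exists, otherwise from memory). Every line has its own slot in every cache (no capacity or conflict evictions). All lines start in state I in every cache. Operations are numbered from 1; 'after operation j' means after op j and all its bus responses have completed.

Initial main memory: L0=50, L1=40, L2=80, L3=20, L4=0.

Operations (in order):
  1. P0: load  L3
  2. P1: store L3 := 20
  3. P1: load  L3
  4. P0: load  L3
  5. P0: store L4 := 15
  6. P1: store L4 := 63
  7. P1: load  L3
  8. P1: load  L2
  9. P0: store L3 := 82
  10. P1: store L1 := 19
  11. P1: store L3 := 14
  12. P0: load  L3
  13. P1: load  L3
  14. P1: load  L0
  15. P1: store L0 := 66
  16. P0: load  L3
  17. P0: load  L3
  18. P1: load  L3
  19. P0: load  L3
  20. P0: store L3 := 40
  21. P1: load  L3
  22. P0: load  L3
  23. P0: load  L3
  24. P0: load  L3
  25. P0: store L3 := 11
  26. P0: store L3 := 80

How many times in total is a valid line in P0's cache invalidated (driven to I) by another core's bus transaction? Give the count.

step 1: P0: load  L3  ⟶  EI  (L3)  txn=BusRd  M[L3]=20
step 2: P1: store L3 := 20  ⟶  IM  (L3)  txn=BusRdX  M[L3]=20
step 3: P1: load  L3  ⟶  IM  (L3)  txn=∅  M[L3]=20
step 4: P0: load  L3  ⟶  SO  (L3)  txn=BusRd  M[L3]=20
step 5: P0: store L4 := 15  ⟶  MI  (L4)  txn=BusRdX  M[L4]=0
step 6: P1: store L4 := 63  ⟶  IM  (L4)  txn=BusRdX+Flush  M[L4]=15
step 7: P1: load  L3  ⟶  SO  (L3)  txn=∅  M[L3]=20
step 8: P1: load  L2  ⟶  IE  (L2)  txn=BusRd  M[L2]=80
step 9: P0: store L3 := 82  ⟶  MI  (L3)  txn=BusUpgr+Flush  M[L3]=20
step 10: P1: store L1 := 19  ⟶  IM  (L1)  txn=BusRdX  M[L1]=40
step 11: P1: store L3 := 14  ⟶  IM  (L3)  txn=BusRdX+Flush  M[L3]=82
step 12: P0: load  L3  ⟶  SO  (L3)  txn=BusRd  M[L3]=82
step 13: P1: load  L3  ⟶  SO  (L3)  txn=∅  M[L3]=82
step 14: P1: load  L0  ⟶  IE  (L0)  txn=BusRd  M[L0]=50
step 15: P1: store L0 := 66  ⟶  IM  (L0)  txn=∅  M[L0]=50
step 16: P0: load  L3  ⟶  SO  (L3)  txn=∅  M[L3]=82
step 17: P0: load  L3  ⟶  SO  (L3)  txn=∅  M[L3]=82
step 18: P1: load  L3  ⟶  SO  (L3)  txn=∅  M[L3]=82
step 19: P0: load  L3  ⟶  SO  (L3)  txn=∅  M[L3]=82
step 20: P0: store L3 := 40  ⟶  MI  (L3)  txn=BusUpgr+Flush  M[L3]=14
step 21: P1: load  L3  ⟶  OS  (L3)  txn=BusRd  M[L3]=14
step 22: P0: load  L3  ⟶  OS  (L3)  txn=∅  M[L3]=14
step 23: P0: load  L3  ⟶  OS  (L3)  txn=∅  M[L3]=14
step 24: P0: load  L3  ⟶  OS  (L3)  txn=∅  M[L3]=14
step 25: P0: store L3 := 11  ⟶  MI  (L3)  txn=BusUpgr  M[L3]=14
step 26: P0: store L3 := 80  ⟶  MI  (L3)  txn=∅  M[L3]=14

invalidations = 3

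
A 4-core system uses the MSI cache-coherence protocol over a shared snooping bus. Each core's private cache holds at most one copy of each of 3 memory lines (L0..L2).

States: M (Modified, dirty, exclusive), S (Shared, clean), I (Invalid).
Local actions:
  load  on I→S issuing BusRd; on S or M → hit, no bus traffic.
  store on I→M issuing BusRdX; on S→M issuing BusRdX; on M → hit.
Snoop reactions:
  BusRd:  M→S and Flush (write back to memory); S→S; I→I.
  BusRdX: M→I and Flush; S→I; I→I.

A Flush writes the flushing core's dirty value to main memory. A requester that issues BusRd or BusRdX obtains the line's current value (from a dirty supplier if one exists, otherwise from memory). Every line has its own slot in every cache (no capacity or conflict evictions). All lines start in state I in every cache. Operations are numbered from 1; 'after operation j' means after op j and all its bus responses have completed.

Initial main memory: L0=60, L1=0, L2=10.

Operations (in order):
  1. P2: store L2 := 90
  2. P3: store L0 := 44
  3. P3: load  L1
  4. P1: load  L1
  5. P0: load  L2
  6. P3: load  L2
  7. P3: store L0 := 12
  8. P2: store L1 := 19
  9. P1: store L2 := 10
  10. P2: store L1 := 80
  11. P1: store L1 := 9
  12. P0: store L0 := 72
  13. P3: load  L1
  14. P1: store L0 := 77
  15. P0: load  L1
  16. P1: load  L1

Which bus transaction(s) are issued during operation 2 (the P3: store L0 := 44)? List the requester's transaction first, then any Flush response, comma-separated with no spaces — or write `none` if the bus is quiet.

[1] P2: store L2 := 90 | P0:I, P1:I, P2:M(90), P3:I | bus: BusRdX
[2] P3: store L0 := 44 | P0:I, P1:I, P2:I, P3:M(44) | bus: BusRdX
[3] P3: load  L1 | P0:I, P1:I, P2:I, P3:S(0) | bus: BusRd
[4] P1: load  L1 | P0:I, P1:S(0), P2:I, P3:S(0) | bus: BusRd
[5] P0: load  L2 | P0:S(90), P1:I, P2:S(90), P3:I | bus: BusRd,Flush
[6] P3: load  L2 | P0:S(90), P1:I, P2:S(90), P3:S(90) | bus: BusRd
[7] P3: store L0 := 12 | P0:I, P1:I, P2:I, P3:M(12) | bus: none
[8] P2: store L1 := 19 | P0:I, P1:I, P2:M(19), P3:I | bus: BusRdX
[9] P1: store L2 := 10 | P0:I, P1:M(10), P2:I, P3:I | bus: BusRdX
[10] P2: store L1 := 80 | P0:I, P1:I, P2:M(80), P3:I | bus: none
[11] P1: store L1 := 9 | P0:I, P1:M(9), P2:I, P3:I | bus: BusRdX,Flush
[12] P0: store L0 := 72 | P0:M(72), P1:I, P2:I, P3:I | bus: BusRdX,Flush
[13] P3: load  L1 | P0:I, P1:S(9), P2:I, P3:S(9) | bus: BusRd,Flush
[14] P1: store L0 := 77 | P0:I, P1:M(77), P2:I, P3:I | bus: BusRdX,Flush
[15] P0: load  L1 | P0:S(9), P1:S(9), P2:I, P3:S(9) | bus: BusRd
[16] P1: load  L1 | P0:S(9), P1:S(9), P2:I, P3:S(9) | bus: none

bus = BusRdX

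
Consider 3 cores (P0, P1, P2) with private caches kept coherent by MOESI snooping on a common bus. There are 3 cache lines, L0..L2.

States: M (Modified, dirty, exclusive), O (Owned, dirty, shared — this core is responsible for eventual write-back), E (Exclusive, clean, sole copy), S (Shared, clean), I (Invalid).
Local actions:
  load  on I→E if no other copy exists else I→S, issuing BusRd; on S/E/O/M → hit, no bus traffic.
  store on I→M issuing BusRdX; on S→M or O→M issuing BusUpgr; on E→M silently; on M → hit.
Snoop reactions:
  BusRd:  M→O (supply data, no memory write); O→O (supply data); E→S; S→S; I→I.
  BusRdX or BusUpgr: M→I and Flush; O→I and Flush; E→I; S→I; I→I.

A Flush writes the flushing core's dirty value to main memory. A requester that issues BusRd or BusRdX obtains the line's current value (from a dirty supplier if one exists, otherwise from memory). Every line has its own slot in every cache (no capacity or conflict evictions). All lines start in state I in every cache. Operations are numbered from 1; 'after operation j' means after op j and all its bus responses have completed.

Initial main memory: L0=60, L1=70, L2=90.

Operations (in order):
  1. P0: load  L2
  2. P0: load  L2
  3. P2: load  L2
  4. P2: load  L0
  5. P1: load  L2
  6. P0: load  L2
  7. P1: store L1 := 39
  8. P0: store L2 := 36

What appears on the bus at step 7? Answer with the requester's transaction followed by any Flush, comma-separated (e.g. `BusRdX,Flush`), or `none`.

[1] P0: load  L2 | P0:E(90), P1:I, P2:I | bus: BusRd
[2] P0: load  L2 | P0:E(90), P1:I, P2:I | bus: none
[3] P2: load  L2 | P0:S(90), P1:I, P2:S(90) | bus: BusRd
[4] P2: load  L0 | P0:I, P1:I, P2:E(60) | bus: BusRd
[5] P1: load  L2 | P0:S(90), P1:S(90), P2:S(90) | bus: BusRd
[6] P0: load  L2 | P0:S(90), P1:S(90), P2:S(90) | bus: none
[7] P1: store L1 := 39 | P0:I, P1:M(39), P2:I | bus: BusRdX
[8] P0: store L2 := 36 | P0:M(36), P1:I, P2:I | bus: BusUpgr

bus = BusRdX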